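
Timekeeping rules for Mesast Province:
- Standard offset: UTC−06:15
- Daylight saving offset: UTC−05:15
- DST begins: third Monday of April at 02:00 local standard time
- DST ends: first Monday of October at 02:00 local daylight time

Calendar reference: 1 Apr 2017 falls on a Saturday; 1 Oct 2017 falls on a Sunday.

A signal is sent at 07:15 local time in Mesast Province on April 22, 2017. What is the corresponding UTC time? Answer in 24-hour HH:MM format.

1 April 2017 is a Saturday, so the first Monday is April 3 and the third is April 17.
1 October 2017 is a Sunday, so the first Monday is October 2.
April 22, 2017 lies within the daylight-saving period (17 April – 2 October), so Mesast Province is on daylight time, UTC−05:15.
07:15 local + 5h15m = 12:30 UTC.

12:30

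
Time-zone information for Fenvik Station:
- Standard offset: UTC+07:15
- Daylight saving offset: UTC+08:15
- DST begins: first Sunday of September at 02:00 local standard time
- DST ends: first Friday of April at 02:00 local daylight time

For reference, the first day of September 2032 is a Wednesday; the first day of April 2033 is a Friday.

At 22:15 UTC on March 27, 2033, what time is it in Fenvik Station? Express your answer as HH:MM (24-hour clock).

1 September 2032 is a Wednesday, so the first Sunday is September 5.
1 April 2033 is a Friday, so the first Friday is April 1.
At the standard offset (UTC+07:15), 22:15 UTC + 7h15m = 05:30 Fenvik Station standard time (rolling into the next day, 28 March 2033).
The standard-time date in Fenvik Station, March 28, 2033, falls between 5 September 2032 and 1 April 2033, so daylight saving is in effect and Fenvik Station is at UTC+08:15.
22:15 UTC + 8h15m = 06:30 local (rolling into the next day, 28 March 2033).

06:30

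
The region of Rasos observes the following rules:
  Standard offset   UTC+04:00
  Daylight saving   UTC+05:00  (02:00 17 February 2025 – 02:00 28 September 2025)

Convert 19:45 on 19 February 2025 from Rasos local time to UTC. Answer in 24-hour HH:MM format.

19 February 2025 lies within the daylight-saving period (17 February – 28 September), so Rasos is on daylight time, UTC+05:00.
19:45 local − 5h = 14:45 UTC.

14:45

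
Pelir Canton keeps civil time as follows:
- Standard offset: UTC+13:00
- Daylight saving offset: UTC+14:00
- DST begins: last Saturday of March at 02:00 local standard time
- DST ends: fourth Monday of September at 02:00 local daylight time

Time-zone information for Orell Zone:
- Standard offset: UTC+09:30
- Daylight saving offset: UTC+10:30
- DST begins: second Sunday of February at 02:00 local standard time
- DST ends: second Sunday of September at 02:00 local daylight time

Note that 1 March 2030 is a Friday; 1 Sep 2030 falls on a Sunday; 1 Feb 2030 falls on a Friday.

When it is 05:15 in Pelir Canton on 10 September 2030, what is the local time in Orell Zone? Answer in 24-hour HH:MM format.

1 March 2030 is a Friday, so Saturdays fall on 2, 9, 16, 23, 30; the last is March 30.
1 September 2030 is a Sunday, so the first Monday is September 2 and the fourth is September 23.
10 September 2030 lies within the daylight-saving period (30 March – 23 September), so Pelir Canton is on daylight time, UTC+14:00.
05:15 Pelir Canton − 14h = 15:15 UTC (rolling into the previous day, 9 September 2030).
1 February 2030 is a Friday, so the first Sunday is February 3 and the second is February 10.
1 September 2030 is a Sunday, so the first Sunday is September 1 and the second is September 8.
At the standard offset (UTC+09:30), 15:15 UTC + 9h30m = 00:45 Orell Zone standard time (rolling into the next day, 10 September 2030).
Daylight saving runs 10 February – 8 September; the standard-time date in Orell Zone, 10 September 2030, is outside that window, so Orell Zone is on standard time at UTC+09:30.
15:15 UTC + 9h30m = 00:45 Orell Zone (rolling into the next day, 10 September 2030).

00:45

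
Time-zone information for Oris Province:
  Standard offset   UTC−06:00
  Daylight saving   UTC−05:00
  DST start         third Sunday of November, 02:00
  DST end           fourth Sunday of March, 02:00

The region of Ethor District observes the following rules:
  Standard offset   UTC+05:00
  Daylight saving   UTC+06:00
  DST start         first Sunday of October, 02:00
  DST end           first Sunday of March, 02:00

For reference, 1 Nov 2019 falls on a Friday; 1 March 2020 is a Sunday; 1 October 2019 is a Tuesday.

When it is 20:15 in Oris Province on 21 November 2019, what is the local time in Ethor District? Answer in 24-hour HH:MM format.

1 November 2019 is a Friday, so the first Sunday is November 3 and the third is November 17.
1 March 2020 is a Sunday, so the first Sunday is March 1 and the fourth is March 22.
21 November 2019 lies within the daylight-saving period (17 November 2019 – 22 March 2020), so Oris Province is on daylight time, UTC−05:00.
20:15 Oris Province + 5h = 01:15 UTC (rolling into the next day, 22 November 2019).
1 October 2019 is a Tuesday, so the first Sunday is October 6.
1 March 2020 is a Sunday, so the first Sunday is March 1.
At the standard offset (UTC+05:00), 01:15 UTC + 5h = 06:15 Ethor District standard time.
The standard-time date in Ethor District, 22 November 2019, falls between 6 October 2019 and 1 March 2020, so daylight saving is in effect and Ethor District is at UTC+06:00.
01:15 UTC + 6h = 07:15 Ethor District.

07:15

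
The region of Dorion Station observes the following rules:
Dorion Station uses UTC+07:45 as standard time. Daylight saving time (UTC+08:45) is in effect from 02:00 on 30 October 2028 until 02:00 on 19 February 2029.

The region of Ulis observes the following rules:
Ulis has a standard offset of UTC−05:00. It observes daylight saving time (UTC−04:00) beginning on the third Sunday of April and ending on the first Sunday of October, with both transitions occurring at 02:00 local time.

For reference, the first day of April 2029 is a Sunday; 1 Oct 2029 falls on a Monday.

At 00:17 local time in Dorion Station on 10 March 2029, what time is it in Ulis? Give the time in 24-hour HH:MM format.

11:32

10 March 2029 does not fall between 30 October 2028 and 19 February 2029, so daylight saving is not in effect and Dorion Station is at UTC+07:45.
00:17 Dorion Station − 7h45m = 16:32 UTC (rolling into the previous day, 9 March 2029).
1 April 2029 is a Sunday, so the first Sunday is April 1 and the third is April 15.
1 October 2029 is a Monday, so the first Sunday is October 7.
At the standard offset (UTC−05:00), 16:32 UTC − 5h = 11:32 Ulis standard time.
Daylight saving runs 15 April – 7 October; the standard-time date in Ulis, 9 March 2029, is outside that window, so Ulis is on standard time at UTC−05:00.
16:32 UTC − 5h = 11:32 Ulis.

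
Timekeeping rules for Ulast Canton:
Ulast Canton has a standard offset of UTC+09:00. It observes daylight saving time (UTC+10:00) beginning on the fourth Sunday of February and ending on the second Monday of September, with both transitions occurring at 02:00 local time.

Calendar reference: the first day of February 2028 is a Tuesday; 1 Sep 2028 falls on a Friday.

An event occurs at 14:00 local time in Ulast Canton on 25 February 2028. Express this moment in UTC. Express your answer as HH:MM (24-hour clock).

1 February 2028 is a Tuesday, so the first Sunday is February 6 and the fourth is February 27.
1 September 2028 is a Friday, so the first Monday is September 4 and the second is September 11.
25 February 2028 is outside the daylight-saving period (27 February – 11 September), so Ulast Canton is on standard time, UTC+09:00.
14:00 local − 9h = 05:00 UTC.

05:00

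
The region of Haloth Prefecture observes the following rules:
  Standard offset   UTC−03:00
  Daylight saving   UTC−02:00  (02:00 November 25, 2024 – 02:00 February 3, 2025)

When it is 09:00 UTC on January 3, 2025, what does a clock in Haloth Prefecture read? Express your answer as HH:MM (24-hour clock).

At the standard offset (UTC−03:00), 09:00 UTC − 3h = 06:00 Haloth Prefecture standard time.
The standard-time date in Haloth Prefecture, January 3, 2025, lies within the daylight-saving period (25 November 2024 – 3 February 2025), so Haloth Prefecture is on daylight time, UTC−02:00.
09:00 UTC − 2h = 07:00 local.

07:00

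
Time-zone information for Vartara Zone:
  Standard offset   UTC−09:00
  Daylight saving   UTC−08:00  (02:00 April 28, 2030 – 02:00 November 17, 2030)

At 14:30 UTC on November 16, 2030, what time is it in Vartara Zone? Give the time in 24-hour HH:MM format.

At the standard offset (UTC−09:00), 14:30 UTC − 9h = 05:30 Vartara Zone standard time.
Daylight saving runs 28 April – 17 November; the standard-time date in Vartara Zone, November 16, 2030, is inside that window, so Vartara Zone is at UTC−08:00.
14:30 UTC − 8h = 06:30 local.

06:30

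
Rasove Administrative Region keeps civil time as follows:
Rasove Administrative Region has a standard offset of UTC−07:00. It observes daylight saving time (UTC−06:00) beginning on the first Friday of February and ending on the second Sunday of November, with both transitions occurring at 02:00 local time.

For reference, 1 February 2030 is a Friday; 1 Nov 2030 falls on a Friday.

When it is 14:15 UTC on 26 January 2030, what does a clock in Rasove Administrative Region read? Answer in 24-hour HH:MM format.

1 February 2030 is a Friday, so the first Friday is February 1.
1 November 2030 is a Friday, so the first Sunday is November 3 and the second is November 10.
At the standard offset (UTC−07:00), 14:15 UTC − 7h = 07:15 Rasove Administrative Region standard time.
The standard-time date in Rasove Administrative Region, 26 January 2030, does not fall between 1 February and 10 November, so daylight saving is not in effect and Rasove Administrative Region is at UTC−07:00.
14:15 UTC − 7h = 07:15 local.

07:15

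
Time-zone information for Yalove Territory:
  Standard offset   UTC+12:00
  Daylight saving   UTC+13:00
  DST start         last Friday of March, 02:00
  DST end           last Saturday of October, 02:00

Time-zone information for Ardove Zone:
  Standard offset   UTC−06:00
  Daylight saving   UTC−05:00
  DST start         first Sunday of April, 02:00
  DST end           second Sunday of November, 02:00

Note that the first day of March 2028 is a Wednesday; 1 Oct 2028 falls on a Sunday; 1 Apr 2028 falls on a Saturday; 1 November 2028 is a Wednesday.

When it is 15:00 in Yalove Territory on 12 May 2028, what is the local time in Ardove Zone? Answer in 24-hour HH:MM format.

1 March 2028 is a Wednesday, so Fridays fall on 3, 10, 17, 24, 31; the last is March 31.
1 October 2028 is a Sunday, so Saturdays fall on 7, 14, 21, 28; the last is October 28.
12 May 2028 lies within the daylight-saving period (31 March – 28 October), so Yalove Territory is on daylight time, UTC+13:00.
15:00 Yalove Territory − 13h = 02:00 UTC.
1 April 2028 is a Saturday, so the first Sunday is April 2.
1 November 2028 is a Wednesday, so the first Sunday is November 5 and the second is November 12.
At the standard offset (UTC−06:00), 02:00 UTC − 6h = 20:00 Ardove Zone standard time (rolling into the previous day, 11 May 2028).
The standard-time date in Ardove Zone, 11 May 2028, falls between 2 April and 12 November, so daylight saving is in effect and Ardove Zone is at UTC−05:00.
02:00 UTC − 5h = 21:00 Ardove Zone (rolling into the previous day, 11 May 2028).

21:00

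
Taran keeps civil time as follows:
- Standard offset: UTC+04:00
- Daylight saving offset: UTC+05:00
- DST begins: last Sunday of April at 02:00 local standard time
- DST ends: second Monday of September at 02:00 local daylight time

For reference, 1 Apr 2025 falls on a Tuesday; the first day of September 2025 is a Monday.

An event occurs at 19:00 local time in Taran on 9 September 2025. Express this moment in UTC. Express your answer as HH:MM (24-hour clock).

15:00

1 April 2025 is a Tuesday, so Sundays fall on 6, 13, 20, 27; the last is April 27.
1 September 2025 is a Monday, so the first Monday is September 1 and the second is September 8.
9 September 2025 does not fall between 27 April and 8 September, so daylight saving is not in effect and Taran is at UTC+04:00.
19:00 local − 4h = 15:00 UTC.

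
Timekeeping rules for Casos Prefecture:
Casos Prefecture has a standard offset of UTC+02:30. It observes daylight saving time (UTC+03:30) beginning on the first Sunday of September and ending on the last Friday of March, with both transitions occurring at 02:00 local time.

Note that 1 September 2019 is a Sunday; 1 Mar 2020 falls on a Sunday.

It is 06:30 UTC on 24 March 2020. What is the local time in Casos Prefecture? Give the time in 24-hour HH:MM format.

10:00

1 September 2019 is a Sunday, so the first Sunday is September 1.
1 March 2020 is a Sunday, so Fridays fall on 6, 13, 20, 27; the last is March 27.
At the standard offset (UTC+02:30), 06:30 UTC + 2h30m = 09:00 Casos Prefecture standard time.
The standard-time date in Casos Prefecture, 24 March 2020, falls between 1 September 2019 and 27 March 2020, so daylight saving is in effect and Casos Prefecture is at UTC+03:30.
06:30 UTC + 3h30m = 10:00 local.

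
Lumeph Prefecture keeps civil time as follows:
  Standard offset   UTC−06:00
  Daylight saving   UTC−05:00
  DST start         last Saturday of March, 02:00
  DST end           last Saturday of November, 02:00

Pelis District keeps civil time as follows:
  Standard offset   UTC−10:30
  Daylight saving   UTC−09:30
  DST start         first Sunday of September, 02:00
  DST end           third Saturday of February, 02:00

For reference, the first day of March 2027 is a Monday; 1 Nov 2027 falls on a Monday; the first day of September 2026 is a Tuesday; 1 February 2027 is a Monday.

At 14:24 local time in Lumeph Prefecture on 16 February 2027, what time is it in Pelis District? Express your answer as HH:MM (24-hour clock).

10:54

1 March 2027 is a Monday, so Saturdays fall on 6, 13, 20, 27; the last is March 27.
1 November 2027 is a Monday, so Saturdays fall on 6, 13, 20, 27; the last is November 27.
16 February 2027 is outside the daylight-saving period (27 March – 27 November), so Lumeph Prefecture is on standard time, UTC−06:00.
14:24 Lumeph Prefecture + 6h = 20:24 UTC.
1 September 2026 is a Tuesday, so the first Sunday is September 6.
1 February 2027 is a Monday, so the first Saturday is February 6 and the third is February 20.
At the standard offset (UTC−10:30), 20:24 UTC − 10h30m = 09:54 Pelis District standard time.
The standard-time date in Pelis District, 16 February 2027, lies within the daylight-saving period (6 September 2026 – 20 February 2027), so Pelis District is on daylight time, UTC−09:30.
20:24 UTC − 9h30m = 10:54 Pelis District.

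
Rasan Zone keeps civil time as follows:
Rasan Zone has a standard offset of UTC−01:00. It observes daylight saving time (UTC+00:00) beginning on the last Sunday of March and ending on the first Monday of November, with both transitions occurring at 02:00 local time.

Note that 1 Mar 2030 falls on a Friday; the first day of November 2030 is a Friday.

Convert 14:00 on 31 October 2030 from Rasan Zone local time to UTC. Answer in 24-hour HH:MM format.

14:00

1 March 2030 is a Friday, so Sundays fall on 3, 10, 17, 24, 31; the last is March 31.
1 November 2030 is a Friday, so the first Monday is November 4.
Daylight saving runs 31 March – 4 November; 31 October 2030 is inside that window, so Rasan Zone is at UTC+00:00.
14:00 local − 0h = 14:00 UTC.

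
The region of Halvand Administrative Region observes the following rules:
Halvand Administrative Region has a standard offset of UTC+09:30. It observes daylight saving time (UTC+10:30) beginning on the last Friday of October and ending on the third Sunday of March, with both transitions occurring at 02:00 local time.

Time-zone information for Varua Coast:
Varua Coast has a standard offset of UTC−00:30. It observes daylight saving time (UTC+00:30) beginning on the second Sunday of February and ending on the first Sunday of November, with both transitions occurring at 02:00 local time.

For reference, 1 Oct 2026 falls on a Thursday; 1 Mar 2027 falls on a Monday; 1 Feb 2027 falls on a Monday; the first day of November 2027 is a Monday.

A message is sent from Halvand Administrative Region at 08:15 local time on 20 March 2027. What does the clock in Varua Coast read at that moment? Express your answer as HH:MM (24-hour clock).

22:15

1 October 2026 is a Thursday, so Fridays fall on 2, 9, 16, 23, 30; the last is October 30.
1 March 2027 is a Monday, so the first Sunday is March 7 and the third is March 21.
Daylight saving runs 30 October 2026 – 21 March 2027; 20 March 2027 is inside that window, so Halvand Administrative Region is at UTC+10:30.
08:15 Halvand Administrative Region − 10h30m = 21:45 UTC (rolling into the previous day, 19 March 2027).
1 February 2027 is a Monday, so the first Sunday is February 7 and the second is February 14.
1 November 2027 is a Monday, so the first Sunday is November 7.
At the standard offset (UTC−00:30), 21:45 UTC − 0h30m = 21:15 Varua Coast standard time.
The standard-time date in Varua Coast, 19 March 2027, falls between 14 February and 7 November, so daylight saving is in effect and Varua Coast is at UTC+00:30.
21:45 UTC + 0h30m = 22:15 Varua Coast.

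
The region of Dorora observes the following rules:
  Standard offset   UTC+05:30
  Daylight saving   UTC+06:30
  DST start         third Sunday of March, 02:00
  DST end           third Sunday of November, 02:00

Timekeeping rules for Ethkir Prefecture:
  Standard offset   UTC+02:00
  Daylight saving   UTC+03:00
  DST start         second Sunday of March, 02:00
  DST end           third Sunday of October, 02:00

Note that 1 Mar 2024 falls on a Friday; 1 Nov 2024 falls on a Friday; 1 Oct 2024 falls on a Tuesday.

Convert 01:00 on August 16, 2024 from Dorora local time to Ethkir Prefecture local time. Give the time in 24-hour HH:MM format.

21:30

1 March 2024 is a Friday, so the first Sunday is March 3 and the third is March 17.
1 November 2024 is a Friday, so the first Sunday is November 3 and the third is November 17.
August 16, 2024 lies within the daylight-saving period (17 March – 17 November), so Dorora is on daylight time, UTC+06:30.
01:00 Dorora − 6h30m = 18:30 UTC (rolling into the previous day, 15 August 2024).
1 March 2024 is a Friday, so the first Sunday is March 3 and the second is March 10.
1 October 2024 is a Tuesday, so the first Sunday is October 6 and the third is October 20.
At the standard offset (UTC+02:00), 18:30 UTC + 2h = 20:30 Ethkir Prefecture standard time.
Daylight saving runs 10 March – 20 October; the standard-time date in Ethkir Prefecture, August 15, 2024, is inside that window, so Ethkir Prefecture is at UTC+03:00.
18:30 UTC + 3h = 21:30 Ethkir Prefecture.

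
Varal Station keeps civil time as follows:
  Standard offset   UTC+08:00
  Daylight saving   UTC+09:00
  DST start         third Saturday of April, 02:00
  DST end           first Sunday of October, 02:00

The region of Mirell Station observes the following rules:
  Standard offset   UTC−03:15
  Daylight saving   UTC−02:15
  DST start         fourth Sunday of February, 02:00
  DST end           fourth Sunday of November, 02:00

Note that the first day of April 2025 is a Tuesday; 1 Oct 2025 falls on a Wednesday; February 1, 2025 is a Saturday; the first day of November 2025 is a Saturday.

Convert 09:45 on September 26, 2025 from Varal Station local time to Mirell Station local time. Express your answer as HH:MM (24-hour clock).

22:30

1 April 2025 is a Tuesday, so the first Saturday is April 5 and the third is April 19.
1 October 2025 is a Wednesday, so the first Sunday is October 5.
September 26, 2025 lies within the daylight-saving period (19 April – 5 October), so Varal Station is on daylight time, UTC+09:00.
09:45 Varal Station − 9h = 00:45 UTC.
1 February 2025 is a Saturday, so the first Sunday is February 2 and the fourth is February 23.
1 November 2025 is a Saturday, so the first Sunday is November 2 and the fourth is November 23.
At the standard offset (UTC−03:15), 00:45 UTC − 3h15m = 21:30 Mirell Station standard time (rolling into the previous day, 25 September 2025).
Daylight saving runs 23 February – 23 November; the standard-time date in Mirell Station, September 25, 2025, is inside that window, so Mirell Station is at UTC−02:15.
00:45 UTC − 2h15m = 22:30 Mirell Station (rolling into the previous day, 25 September 2025).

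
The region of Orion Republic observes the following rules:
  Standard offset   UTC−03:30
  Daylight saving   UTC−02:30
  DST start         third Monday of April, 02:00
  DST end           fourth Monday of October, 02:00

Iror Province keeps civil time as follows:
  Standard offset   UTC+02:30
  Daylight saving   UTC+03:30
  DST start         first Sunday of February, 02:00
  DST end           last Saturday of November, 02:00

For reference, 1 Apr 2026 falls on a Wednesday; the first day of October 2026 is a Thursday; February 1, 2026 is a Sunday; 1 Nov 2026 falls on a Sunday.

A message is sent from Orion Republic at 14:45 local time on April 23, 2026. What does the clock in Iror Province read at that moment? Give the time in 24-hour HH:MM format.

20:45

1 April 2026 is a Wednesday, so the first Monday is April 6 and the third is April 20.
1 October 2026 is a Thursday, so the first Monday is October 5 and the fourth is October 26.
April 23, 2026 falls between 20 April and 26 October, so daylight saving is in effect and Orion Republic is at UTC−02:30.
14:45 Orion Republic + 2h30m = 17:15 UTC.
1 February 2026 is a Sunday, so the first Sunday is February 1.
1 November 2026 is a Sunday, so Saturdays fall on 7, 14, 21, 28; the last is November 28.
At the standard offset (UTC+02:30), 17:15 UTC + 2h30m = 19:45 Iror Province standard time.
The standard-time date in Iror Province, April 23, 2026, falls between 1 February and 28 November, so daylight saving is in effect and Iror Province is at UTC+03:30.
17:15 UTC + 3h30m = 20:45 Iror Province.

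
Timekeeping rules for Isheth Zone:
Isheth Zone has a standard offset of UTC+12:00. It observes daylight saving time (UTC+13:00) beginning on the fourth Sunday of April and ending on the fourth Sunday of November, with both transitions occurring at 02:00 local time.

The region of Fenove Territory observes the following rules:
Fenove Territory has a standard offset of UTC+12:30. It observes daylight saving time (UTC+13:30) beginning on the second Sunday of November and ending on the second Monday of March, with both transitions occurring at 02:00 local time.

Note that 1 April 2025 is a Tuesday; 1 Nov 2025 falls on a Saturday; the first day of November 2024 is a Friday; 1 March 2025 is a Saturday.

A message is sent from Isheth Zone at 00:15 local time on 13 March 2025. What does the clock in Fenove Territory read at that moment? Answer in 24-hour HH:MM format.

1 April 2025 is a Tuesday, so the first Sunday is April 6 and the fourth is April 27.
1 November 2025 is a Saturday, so the first Sunday is November 2 and the fourth is November 23.
Daylight saving runs 27 April – 23 November; 13 March 2025 is outside that window, so Isheth Zone is on standard time at UTC+12:00.
00:15 Isheth Zone − 12h = 12:15 UTC (rolling into the previous day, 12 March 2025).
1 November 2024 is a Friday, so the first Sunday is November 3 and the second is November 10.
1 March 2025 is a Saturday, so the first Monday is March 3 and the second is March 10.
At the standard offset (UTC+12:30), 12:15 UTC + 12h30m = 00:45 Fenove Territory standard time (rolling into the next day, 13 March 2025).
The standard-time date in Fenove Territory, 13 March 2025, does not fall between 10 November 2024 and 10 March 2025, so daylight saving is not in effect and Fenove Territory is at UTC+12:30.
12:15 UTC + 12h30m = 00:45 Fenove Territory (rolling into the next day, 13 March 2025).

00:45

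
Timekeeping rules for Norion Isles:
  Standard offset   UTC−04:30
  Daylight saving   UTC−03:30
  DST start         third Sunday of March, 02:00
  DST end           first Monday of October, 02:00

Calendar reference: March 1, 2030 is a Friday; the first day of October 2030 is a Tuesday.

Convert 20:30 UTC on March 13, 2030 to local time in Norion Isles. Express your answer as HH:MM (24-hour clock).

16:00

1 March 2030 is a Friday, so the first Sunday is March 3 and the third is March 17.
1 October 2030 is a Tuesday, so the first Monday is October 7.
At the standard offset (UTC−04:30), 20:30 UTC − 4h30m = 16:00 Norion Isles standard time.
The standard-time date in Norion Isles, March 13, 2030, does not fall between 17 March and 7 October, so daylight saving is not in effect and Norion Isles is at UTC−04:30.
20:30 UTC − 4h30m = 16:00 local.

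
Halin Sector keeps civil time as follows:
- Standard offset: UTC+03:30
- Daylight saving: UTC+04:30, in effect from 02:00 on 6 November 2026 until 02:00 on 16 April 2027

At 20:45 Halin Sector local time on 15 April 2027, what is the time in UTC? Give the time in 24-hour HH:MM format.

16:15

15 April 2027 lies within the daylight-saving period (6 November 2026 – 16 April 2027), so Halin Sector is on daylight time, UTC+04:30.
20:45 local − 4h30m = 16:15 UTC.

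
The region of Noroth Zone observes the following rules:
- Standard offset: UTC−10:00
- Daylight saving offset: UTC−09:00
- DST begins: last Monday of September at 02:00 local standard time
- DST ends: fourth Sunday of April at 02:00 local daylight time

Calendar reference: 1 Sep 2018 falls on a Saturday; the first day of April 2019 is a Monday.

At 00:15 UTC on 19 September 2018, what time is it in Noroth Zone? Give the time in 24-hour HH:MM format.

1 September 2018 is a Saturday, so Mondays fall on 3, 10, 17, 24; the last is September 24.
1 April 2019 is a Monday, so the first Sunday is April 7 and the fourth is April 28.
At the standard offset (UTC−10:00), 00:15 UTC − 10h = 14:15 Noroth Zone standard time (rolling into the previous day, 18 September 2018).
The standard-time date in Noroth Zone, 18 September 2018, is outside the daylight-saving period (24 September 2018 – 28 April 2019), so Noroth Zone is on standard time, UTC−10:00.
00:15 UTC − 10h = 14:15 local (rolling into the previous day, 18 September 2018).

14:15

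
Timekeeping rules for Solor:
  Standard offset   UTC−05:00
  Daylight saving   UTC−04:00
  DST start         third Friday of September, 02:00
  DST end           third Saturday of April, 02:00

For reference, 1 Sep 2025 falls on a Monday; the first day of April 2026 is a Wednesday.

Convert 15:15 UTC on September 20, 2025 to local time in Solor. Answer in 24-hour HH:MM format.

1 September 2025 is a Monday, so the first Friday is September 5 and the third is September 19.
1 April 2026 is a Wednesday, so the first Saturday is April 4 and the third is April 18.
At the standard offset (UTC−05:00), 15:15 UTC − 5h = 10:15 Solor standard time.
The standard-time date in Solor, September 20, 2025, falls between 19 September 2025 and 18 April 2026, so daylight saving is in effect and Solor is at UTC−04:00.
15:15 UTC − 4h = 11:15 local.

11:15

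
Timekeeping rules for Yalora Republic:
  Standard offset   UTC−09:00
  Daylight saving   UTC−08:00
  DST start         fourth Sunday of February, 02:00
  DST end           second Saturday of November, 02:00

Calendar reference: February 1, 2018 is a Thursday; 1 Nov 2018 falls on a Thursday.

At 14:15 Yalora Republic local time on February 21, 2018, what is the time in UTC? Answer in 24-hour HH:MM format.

1 February 2018 is a Thursday, so the first Sunday is February 4 and the fourth is February 25.
1 November 2018 is a Thursday, so the first Saturday is November 3 and the second is November 10.
February 21, 2018 is outside the daylight-saving period (25 February – 10 November), so Yalora Republic is on standard time, UTC−09:00.
14:15 local + 9h = 23:15 UTC.

23:15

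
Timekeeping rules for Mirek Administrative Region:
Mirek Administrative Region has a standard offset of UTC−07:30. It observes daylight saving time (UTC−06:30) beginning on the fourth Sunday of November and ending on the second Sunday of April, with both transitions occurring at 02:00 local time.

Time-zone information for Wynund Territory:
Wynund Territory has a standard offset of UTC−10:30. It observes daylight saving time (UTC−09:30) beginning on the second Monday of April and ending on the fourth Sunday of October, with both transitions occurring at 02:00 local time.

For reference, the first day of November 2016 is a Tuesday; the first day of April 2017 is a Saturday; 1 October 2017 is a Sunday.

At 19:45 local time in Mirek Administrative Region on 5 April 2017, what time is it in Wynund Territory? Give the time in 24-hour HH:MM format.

15:45

1 November 2016 is a Tuesday, so the first Sunday is November 6 and the fourth is November 27.
1 April 2017 is a Saturday, so the first Sunday is April 2 and the second is April 9.
5 April 2017 lies within the daylight-saving period (27 November 2016 – 9 April 2017), so Mirek Administrative Region is on daylight time, UTC−06:30.
19:45 Mirek Administrative Region + 6h30m = 02:15 UTC (rolling into the next day, 6 April 2017).
1 April 2017 is a Saturday, so the first Monday is April 3 and the second is April 10.
1 October 2017 is a Sunday, so the first Sunday is October 1 and the fourth is October 22.
At the standard offset (UTC−10:30), 02:15 UTC − 10h30m = 15:45 Wynund Territory standard time (rolling into the previous day, 5 April 2017).
The standard-time date in Wynund Territory, 5 April 2017, is outside the daylight-saving period (10 April – 22 October), so Wynund Territory is on standard time, UTC−10:30.
02:15 UTC − 10h30m = 15:45 Wynund Territory (rolling into the previous day, 5 April 2017).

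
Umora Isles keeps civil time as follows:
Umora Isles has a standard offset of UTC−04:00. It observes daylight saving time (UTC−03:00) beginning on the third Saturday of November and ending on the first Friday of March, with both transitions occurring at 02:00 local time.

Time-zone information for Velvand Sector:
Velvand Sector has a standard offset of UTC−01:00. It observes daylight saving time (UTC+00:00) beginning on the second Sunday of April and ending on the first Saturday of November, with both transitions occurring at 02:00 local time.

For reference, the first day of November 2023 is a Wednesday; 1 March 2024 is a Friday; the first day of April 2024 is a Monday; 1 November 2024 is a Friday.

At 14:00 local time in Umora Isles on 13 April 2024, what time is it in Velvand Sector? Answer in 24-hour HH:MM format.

1 November 2023 is a Wednesday, so the first Saturday is November 4 and the third is November 18.
1 March 2024 is a Friday, so the first Friday is March 1.
Daylight saving runs 18 November 2023 – 1 March 2024; 13 April 2024 is outside that window, so Umora Isles is on standard time at UTC−04:00.
14:00 Umora Isles + 4h = 18:00 UTC.
1 April 2024 is a Monday, so the first Sunday is April 7 and the second is April 14.
1 November 2024 is a Friday, so the first Saturday is November 2.
At the standard offset (UTC−01:00), 18:00 UTC − 1h = 17:00 Velvand Sector standard time.
The standard-time date in Velvand Sector, 13 April 2024, is outside the daylight-saving period (14 April – 2 November), so Velvand Sector is on standard time, UTC−01:00.
18:00 UTC − 1h = 17:00 Velvand Sector.

17:00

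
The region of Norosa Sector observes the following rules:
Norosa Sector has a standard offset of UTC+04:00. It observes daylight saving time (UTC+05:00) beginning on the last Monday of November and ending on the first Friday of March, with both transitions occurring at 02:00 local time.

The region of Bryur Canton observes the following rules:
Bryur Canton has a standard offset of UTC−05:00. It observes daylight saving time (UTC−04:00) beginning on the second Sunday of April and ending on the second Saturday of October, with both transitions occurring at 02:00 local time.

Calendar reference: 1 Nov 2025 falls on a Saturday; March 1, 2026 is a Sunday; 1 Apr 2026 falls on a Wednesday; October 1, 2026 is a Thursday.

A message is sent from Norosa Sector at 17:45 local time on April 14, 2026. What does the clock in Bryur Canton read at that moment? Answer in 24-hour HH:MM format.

1 November 2025 is a Saturday, so Mondays fall on 3, 10, 17, 24; the last is November 24.
1 March 2026 is a Sunday, so the first Friday is March 6.
April 14, 2026 is outside the daylight-saving period (24 November 2025 – 6 March 2026), so Norosa Sector is on standard time, UTC+04:00.
17:45 Norosa Sector − 4h = 13:45 UTC.
1 April 2026 is a Wednesday, so the first Sunday is April 5 and the second is April 12.
1 October 2026 is a Thursday, so the first Saturday is October 3 and the second is October 10.
At the standard offset (UTC−05:00), 13:45 UTC − 5h = 08:45 Bryur Canton standard time.
The standard-time date in Bryur Canton, April 14, 2026, falls between 12 April and 10 October, so daylight saving is in effect and Bryur Canton is at UTC−04:00.
13:45 UTC − 4h = 09:45 Bryur Canton.

09:45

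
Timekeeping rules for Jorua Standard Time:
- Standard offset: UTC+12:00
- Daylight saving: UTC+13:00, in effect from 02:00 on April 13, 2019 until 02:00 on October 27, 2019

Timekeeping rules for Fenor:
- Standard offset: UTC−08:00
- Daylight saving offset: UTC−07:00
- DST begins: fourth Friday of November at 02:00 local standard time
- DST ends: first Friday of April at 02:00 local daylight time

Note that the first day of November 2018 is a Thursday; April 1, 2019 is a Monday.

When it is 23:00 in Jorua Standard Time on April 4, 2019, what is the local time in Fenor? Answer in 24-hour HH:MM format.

04:00

April 4, 2019 is outside the daylight-saving period (13 April – 27 October), so Jorua Standard Time is on standard time, UTC+12:00.
23:00 Jorua Standard Time − 12h = 11:00 UTC.
1 November 2018 is a Thursday, so the first Friday is November 2 and the fourth is November 23.
1 April 2019 is a Monday, so the first Friday is April 5.
At the standard offset (UTC−08:00), 11:00 UTC − 8h = 03:00 Fenor standard time.
The standard-time date in Fenor, April 4, 2019, lies within the daylight-saving period (23 November 2018 – 5 April 2019), so Fenor is on daylight time, UTC−07:00.
11:00 UTC − 7h = 04:00 Fenor.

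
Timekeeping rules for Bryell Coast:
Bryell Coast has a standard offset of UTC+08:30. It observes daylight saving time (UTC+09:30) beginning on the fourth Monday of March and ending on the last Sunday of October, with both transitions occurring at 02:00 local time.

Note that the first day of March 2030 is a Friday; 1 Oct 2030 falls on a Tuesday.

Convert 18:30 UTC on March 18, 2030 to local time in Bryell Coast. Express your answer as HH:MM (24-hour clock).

1 March 2030 is a Friday, so the first Monday is March 4 and the fourth is March 25.
1 October 2030 is a Tuesday, so Sundays fall on 6, 13, 20, 27; the last is October 27.
At the standard offset (UTC+08:30), 18:30 UTC + 8h30m = 03:00 Bryell Coast standard time (rolling into the next day, 19 March 2030).
The standard-time date in Bryell Coast, March 19, 2030, is outside the daylight-saving period (25 March – 27 October), so Bryell Coast is on standard time, UTC+08:30.
18:30 UTC + 8h30m = 03:00 local (rolling into the next day, 19 March 2030).

03:00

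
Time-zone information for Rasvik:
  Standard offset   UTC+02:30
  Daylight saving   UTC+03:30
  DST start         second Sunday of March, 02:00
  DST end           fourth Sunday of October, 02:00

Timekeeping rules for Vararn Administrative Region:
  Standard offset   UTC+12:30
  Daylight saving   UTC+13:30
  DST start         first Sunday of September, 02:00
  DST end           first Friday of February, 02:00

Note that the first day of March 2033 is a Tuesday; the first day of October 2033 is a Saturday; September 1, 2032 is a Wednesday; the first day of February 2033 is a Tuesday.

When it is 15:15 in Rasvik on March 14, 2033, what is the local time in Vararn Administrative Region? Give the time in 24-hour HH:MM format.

1 March 2033 is a Tuesday, so the first Sunday is March 6 and the second is March 13.
1 October 2033 is a Saturday, so the first Sunday is October 2 and the fourth is October 23.
Daylight saving runs 13 March – 23 October; March 14, 2033 is inside that window, so Rasvik is at UTC+03:30.
15:15 Rasvik − 3h30m = 11:45 UTC.
1 September 2032 is a Wednesday, so the first Sunday is September 5.
1 February 2033 is a Tuesday, so the first Friday is February 4.
At the standard offset (UTC+12:30), 11:45 UTC + 12h30m = 00:15 Vararn Administrative Region standard time (rolling into the next day, 15 March 2033).
The standard-time date in Vararn Administrative Region, March 15, 2033, does not fall between 5 September 2032 and 4 February 2033, so daylight saving is not in effect and Vararn Administrative Region is at UTC+12:30.
11:45 UTC + 12h30m = 00:15 Vararn Administrative Region (rolling into the next day, 15 March 2033).

00:15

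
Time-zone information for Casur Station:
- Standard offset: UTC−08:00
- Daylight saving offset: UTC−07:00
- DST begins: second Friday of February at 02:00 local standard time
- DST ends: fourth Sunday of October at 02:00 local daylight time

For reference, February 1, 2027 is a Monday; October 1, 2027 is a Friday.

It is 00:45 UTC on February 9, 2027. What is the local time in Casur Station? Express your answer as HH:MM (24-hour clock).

1 February 2027 is a Monday, so the first Friday is February 5 and the second is February 12.
1 October 2027 is a Friday, so the first Sunday is October 3 and the fourth is October 24.
At the standard offset (UTC−08:00), 00:45 UTC − 8h = 16:45 Casur Station standard time (rolling into the previous day, 8 February 2027).
The standard-time date in Casur Station, February 8, 2027, is outside the daylight-saving period (12 February – 24 October), so Casur Station is on standard time, UTC−08:00.
00:45 UTC − 8h = 16:45 local (rolling into the previous day, 8 February 2027).

16:45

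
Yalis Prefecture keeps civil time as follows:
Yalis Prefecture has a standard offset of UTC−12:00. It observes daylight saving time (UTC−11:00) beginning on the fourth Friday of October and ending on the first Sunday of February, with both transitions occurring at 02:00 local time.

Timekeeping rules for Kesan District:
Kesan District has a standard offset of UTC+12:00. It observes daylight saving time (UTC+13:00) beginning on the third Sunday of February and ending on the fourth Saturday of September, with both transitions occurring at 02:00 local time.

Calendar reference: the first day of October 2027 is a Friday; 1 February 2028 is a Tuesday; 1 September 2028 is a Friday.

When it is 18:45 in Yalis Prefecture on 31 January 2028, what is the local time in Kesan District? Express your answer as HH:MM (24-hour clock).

17:45

1 October 2027 is a Friday, so the first Friday is October 1 and the fourth is October 22.
1 February 2028 is a Tuesday, so the first Sunday is February 6.
Daylight saving runs 22 October 2027 – 6 February 2028; 31 January 2028 is inside that window, so Yalis Prefecture is at UTC−11:00.
18:45 Yalis Prefecture + 11h = 05:45 UTC (rolling into the next day, 1 February 2028).
1 February 2028 is a Tuesday, so the first Sunday is February 6 and the third is February 20.
1 September 2028 is a Friday, so the first Saturday is September 2 and the fourth is September 23.
At the standard offset (UTC+12:00), 05:45 UTC + 12h = 17:45 Kesan District standard time.
The standard-time date in Kesan District, 1 February 2028, is outside the daylight-saving period (20 February – 23 September), so Kesan District is on standard time, UTC+12:00.
05:45 UTC + 12h = 17:45 Kesan District.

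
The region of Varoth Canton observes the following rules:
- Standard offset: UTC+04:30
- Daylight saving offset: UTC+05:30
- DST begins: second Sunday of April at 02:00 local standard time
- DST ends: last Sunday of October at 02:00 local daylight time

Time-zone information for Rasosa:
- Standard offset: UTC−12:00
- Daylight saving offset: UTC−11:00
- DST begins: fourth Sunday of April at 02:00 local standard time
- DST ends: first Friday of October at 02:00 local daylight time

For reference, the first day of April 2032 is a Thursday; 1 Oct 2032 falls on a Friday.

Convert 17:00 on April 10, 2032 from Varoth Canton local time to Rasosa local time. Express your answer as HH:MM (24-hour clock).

00:30

1 April 2032 is a Thursday, so the first Sunday is April 4 and the second is April 11.
1 October 2032 is a Friday, so Sundays fall on 3, 10, 17, 24, 31; the last is October 31.
April 10, 2032 is outside the daylight-saving period (11 April – 31 October), so Varoth Canton is on standard time, UTC+04:30.
17:00 Varoth Canton − 4h30m = 12:30 UTC.
1 April 2032 is a Thursday, so the first Sunday is April 4 and the fourth is April 25.
1 October 2032 is a Friday, so the first Friday is October 1.
At the standard offset (UTC−12:00), 12:30 UTC − 12h = 00:30 Rasosa standard time.
The standard-time date in Rasosa, April 10, 2032, is outside the daylight-saving period (25 April – 1 October), so Rasosa is on standard time, UTC−12:00.
12:30 UTC − 12h = 00:30 Rasosa.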